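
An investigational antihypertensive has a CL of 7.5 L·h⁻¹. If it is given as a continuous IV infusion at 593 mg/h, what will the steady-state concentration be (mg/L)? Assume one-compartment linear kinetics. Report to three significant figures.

Css = rate / CL = 593 / 7.500 = 79.07 mg/L

79.1 mg/L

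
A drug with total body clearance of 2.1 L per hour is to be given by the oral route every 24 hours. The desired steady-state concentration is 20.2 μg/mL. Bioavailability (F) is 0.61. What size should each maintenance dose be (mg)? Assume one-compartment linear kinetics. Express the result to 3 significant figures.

D = CL × Css × τ / F = 2.100 × 20.2 × 24 / 0.61 = 1669 mg

1670 mg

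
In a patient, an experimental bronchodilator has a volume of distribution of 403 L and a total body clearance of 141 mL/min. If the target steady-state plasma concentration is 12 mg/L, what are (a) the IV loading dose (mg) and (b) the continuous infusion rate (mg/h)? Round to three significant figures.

(a) 4840 mg; (b) 102 mg/h

Loading: fill Vd to C_target → 403.0 L × 12 mg/L = 4836 mg
Convert clearance: 141 mL/min × 60 min/h ÷ 1000 mL/L = 8.460 L/h
Infusion rate = 8.460 L/h × 12 mg/L = 101.5 mg/h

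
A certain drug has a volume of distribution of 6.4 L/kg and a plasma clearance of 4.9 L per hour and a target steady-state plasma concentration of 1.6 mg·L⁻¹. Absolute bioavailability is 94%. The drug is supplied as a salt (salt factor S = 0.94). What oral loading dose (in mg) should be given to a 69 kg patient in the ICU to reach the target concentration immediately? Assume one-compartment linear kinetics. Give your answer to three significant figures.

800 mg

Vd = 6.4 L/kg × 69 kg = 441.6 L
LD = Vd × C / F / S = 441.6 × 1.600 / 0.94 / 0.94 = 799.6 mg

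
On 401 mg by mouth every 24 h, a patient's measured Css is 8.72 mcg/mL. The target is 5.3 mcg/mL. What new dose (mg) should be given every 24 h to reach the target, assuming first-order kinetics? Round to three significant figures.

With linear kinetics, Css is proportional to dose rate (D/τ) at fixed clearance.
D₂ = D₁ × (Css,target / Css,current) = 401 × 5.3/8.72 = 243.7 mg

244 mg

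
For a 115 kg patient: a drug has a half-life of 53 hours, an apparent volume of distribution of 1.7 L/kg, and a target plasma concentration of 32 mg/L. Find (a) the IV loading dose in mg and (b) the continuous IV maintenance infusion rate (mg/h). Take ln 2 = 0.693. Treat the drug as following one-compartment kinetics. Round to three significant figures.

Vd = 1.7 L/kg × 115 kg = 195.5 L
LD = Vd × C = 195.5 × 32 = 6256 mg
CL = 0.693 × Vd / t½ = 0.693 × 195.5 / 53 = 2.556 L/h
Infusion rate = CL × Css = 2.556 × 32 = 81.79 mg/h

(a) 6260 mg; (b) 81.8 mg/h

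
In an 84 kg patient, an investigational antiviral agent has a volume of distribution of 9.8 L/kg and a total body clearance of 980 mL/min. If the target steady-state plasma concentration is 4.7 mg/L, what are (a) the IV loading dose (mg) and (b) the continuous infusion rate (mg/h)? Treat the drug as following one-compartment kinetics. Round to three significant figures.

Vd(total) = 84 kg × 9.8 L/kg = 823.2 L
LD = Vd · C_target = 823.2 × 4.7 = 3869 mg
Convert clearance: 980 mL/min × 60 min/h ÷ 1000 mL/L = 58.80 L/h
Maintenance infusion rate = CL × Css = 58.80 × 4.7 = 276.4 mg/h

(a) 3870 mg; (b) 276 mg/h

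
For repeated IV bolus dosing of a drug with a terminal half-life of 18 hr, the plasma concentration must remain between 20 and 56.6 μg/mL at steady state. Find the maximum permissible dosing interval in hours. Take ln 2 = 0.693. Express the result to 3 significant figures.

27.0 h

k = 0.693 / t½ = 0.693 / 18 = 0.03850 h⁻¹
Between IV bolus doses, concentration decays as C = C₀·e^(−kτ), so C_peak/C_trough = e^(kτ).
τ_max = ln(C_peak/C_trough) / k = ln(56.6/20) / 0.03850 = 1.040 / 0.03850 = 27.01 h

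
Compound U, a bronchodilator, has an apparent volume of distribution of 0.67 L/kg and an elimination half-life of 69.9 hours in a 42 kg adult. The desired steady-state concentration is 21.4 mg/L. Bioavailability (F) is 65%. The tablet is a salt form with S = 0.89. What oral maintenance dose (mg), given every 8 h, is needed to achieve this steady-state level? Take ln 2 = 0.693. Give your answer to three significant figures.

82.6 mg

Vd = 0.67 L/kg × 42 kg = 28.14 L
CL = 0.693 × Vd / t½ = 0.693 × 28.14 / 69.9 = 0.2790 L/h
D = CL × Css × τ / F / S = 0.2790 × 21.4 × 8 / 0.65 / 0.89 = 82.57 mg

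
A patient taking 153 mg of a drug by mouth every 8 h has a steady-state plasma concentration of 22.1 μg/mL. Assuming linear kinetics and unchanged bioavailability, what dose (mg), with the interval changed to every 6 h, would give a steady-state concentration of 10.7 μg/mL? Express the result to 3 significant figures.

With linear kinetics, Css is proportional to dose rate (D/τ) at fixed clearance.
D₂ = D₁ × (Css,target / Css,current) × (τ₂/τ₁) = 153 × (10.7/22.1) × (6/8) = 55.56 mg

55.6 mg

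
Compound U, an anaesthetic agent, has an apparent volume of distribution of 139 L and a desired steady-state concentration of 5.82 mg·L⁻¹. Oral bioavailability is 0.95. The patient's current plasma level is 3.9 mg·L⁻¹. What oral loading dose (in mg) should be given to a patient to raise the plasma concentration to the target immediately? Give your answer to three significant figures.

281 mg

Concentration deficit ΔC = 5.82 − 3.9 = 1.920 mg/L
LD = Vd × ΔC / F = 139.0 × 1.920 / 0.95 = 280.9 mg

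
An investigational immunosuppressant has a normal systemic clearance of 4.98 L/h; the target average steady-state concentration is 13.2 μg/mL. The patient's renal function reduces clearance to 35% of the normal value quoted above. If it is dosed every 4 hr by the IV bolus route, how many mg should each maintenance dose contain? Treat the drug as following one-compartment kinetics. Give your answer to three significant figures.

92.0 mg

Patient clearance = 0.35 × 4.980 = 1.743 L/h
At steady state, dose per interval replaces the amount cleared in that interval: D/τ = CL·Css.
D = CL × Css × τ = 1.743 × 13.2 × 4 = 92.03 mg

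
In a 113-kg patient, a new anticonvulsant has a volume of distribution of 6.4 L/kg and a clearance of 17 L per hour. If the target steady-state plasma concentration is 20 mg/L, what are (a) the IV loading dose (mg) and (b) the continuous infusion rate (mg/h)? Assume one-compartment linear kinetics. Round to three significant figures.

(a) 14500 mg; (b) 340 mg/h

Vd(total) = 113 kg × 6.4 L/kg = 723.2 L
Loading dose = Vd × C = 723.2 × 20 = 14460 mg
Maintenance infusion rate = CL × Css = 17.00 × 20 = 340.0 mg/h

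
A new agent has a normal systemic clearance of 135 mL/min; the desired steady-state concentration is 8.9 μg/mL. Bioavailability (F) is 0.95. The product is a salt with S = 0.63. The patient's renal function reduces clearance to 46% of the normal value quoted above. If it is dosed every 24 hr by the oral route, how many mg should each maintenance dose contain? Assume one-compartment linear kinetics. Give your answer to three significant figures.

CL = 135 mL/min = 135 × 0.06 = 8.100 L/h
Patient clearance = 0.46 × 8.100 = 3.726 L/h
D = CL × Css × τ / F / S = 3.726 × 8.9 × 24 / 0.95 / 0.63 = 1330 mg

1330 mg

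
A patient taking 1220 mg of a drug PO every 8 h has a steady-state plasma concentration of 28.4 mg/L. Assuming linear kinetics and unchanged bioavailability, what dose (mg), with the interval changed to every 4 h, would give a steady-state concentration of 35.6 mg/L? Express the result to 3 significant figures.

With linear kinetics, Css is proportional to dose rate (D/τ) at fixed clearance.
D₂ = D₁ × (Css,target / Css,current) × (τ₂/τ₁) = 1220 × (35.6/28.4) × (4/8) = 764.6 mg

765 mg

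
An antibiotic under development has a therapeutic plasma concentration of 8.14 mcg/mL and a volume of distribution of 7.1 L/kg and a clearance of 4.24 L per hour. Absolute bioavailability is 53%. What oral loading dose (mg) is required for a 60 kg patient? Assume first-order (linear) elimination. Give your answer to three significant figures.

Total Vd = 7.1 × 60 = 426.0 L
LD = Vd × C / F = 426.0 × 8.140 / 0.53 = 6543 mg

6540 mg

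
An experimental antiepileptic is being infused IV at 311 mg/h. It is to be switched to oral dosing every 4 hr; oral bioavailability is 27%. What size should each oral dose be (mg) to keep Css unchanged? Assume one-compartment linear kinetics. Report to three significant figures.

To maintain the same Css, the systemic dosing rate must be unchanged: F·D/τ = infusion rate.
D = rate × τ / F = 311 × 4 / 0.27 = 4607 mg

4610 mg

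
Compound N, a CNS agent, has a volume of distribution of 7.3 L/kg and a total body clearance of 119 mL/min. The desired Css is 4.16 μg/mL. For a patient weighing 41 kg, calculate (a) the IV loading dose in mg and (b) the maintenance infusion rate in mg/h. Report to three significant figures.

Total Vd = 7.3 × 41 = 299.3 L
Loading dose = Vd × C = 299.3 × 4.16 = 1245 mg
CL = 119 mL/min × 60/1000 = 7.140 L/h
Maintenance: replace elimination → rate = CL × Css = 7.140 × 4.16 = 29.70 mg/h

(a) 1250 mg; (b) 29.7 mg/h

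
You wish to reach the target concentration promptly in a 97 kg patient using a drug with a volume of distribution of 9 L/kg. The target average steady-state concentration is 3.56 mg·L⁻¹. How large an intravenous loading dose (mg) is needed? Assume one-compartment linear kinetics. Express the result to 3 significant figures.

3110 mg

Vd = 9 L/kg × 97 kg = 873.0 L
The loading dose fills Vd to the target concentration.
LD = Vd × C = 873.0 × 3.560 = 3108 mg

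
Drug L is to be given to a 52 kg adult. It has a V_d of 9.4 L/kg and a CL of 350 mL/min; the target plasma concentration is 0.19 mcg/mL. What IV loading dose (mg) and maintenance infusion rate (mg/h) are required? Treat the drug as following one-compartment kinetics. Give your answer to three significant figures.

(a) 92.9 mg; (b) 3.99 mg/h

Total Vd = 9.4 × 52 = 488.8 L
Loading dose = Vd × C = 488.8 × 0.19 = 92.87 mg
CL = 350 mL/min = 350 × 0.06 = 21.00 L/h
Maintenance infusion rate = CL × Css = 21.00 × 0.19 = 3.990 mg/h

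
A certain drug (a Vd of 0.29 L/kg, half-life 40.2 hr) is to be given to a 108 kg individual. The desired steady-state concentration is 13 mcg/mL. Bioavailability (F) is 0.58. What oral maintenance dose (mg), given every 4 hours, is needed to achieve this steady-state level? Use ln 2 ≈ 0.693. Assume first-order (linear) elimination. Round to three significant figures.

48.4 mg

Vd(total) = 108 kg × 0.29 L/kg = 31.32 L
CL = 0.693 × Vd / t½ = 0.693 × 31.32 / 40.2 = 0.5399 L/h
D = CL × Css × τ / F = 0.5399 × 13 × 4 / 0.58 = 48.40 mg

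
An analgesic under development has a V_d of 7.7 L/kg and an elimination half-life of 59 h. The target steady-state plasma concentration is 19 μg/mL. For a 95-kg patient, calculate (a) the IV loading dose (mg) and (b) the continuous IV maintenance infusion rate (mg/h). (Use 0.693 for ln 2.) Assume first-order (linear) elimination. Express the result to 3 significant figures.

(a) 13900 mg; (b) 163 mg/h

Vd = 7.7 L/kg × 95 kg = 731.5 L
LD = Vd × C = 731.5 × 19 = 13900 mg
CL = 0.693 × Vd / t½ = 0.693 × 731.5 / 59 = 8.592 L/h
Infusion rate = CL × Css = 8.592 × 19 = 163.2 mg/h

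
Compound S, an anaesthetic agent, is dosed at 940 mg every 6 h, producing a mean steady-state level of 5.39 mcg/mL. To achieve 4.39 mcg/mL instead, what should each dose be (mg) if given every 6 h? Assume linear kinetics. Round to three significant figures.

766 mg

With linear kinetics, Css is proportional to dose rate (D/τ) at fixed clearance.
D₂ = D₁ × (Css,target / Css,current) = 940 × 4.39/5.39 = 765.6 mg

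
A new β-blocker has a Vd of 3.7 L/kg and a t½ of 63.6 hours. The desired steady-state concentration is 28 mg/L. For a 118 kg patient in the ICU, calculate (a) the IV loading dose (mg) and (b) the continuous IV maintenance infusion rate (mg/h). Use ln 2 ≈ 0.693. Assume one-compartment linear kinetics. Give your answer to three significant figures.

Total Vd = 3.7 × 118 = 436.6 L
LD = Vd × C = 436.6 × 28 = 12220 mg
CL = 0.693 × Vd / t½ = 0.693 × 436.6 / 63.6 = 4.757 L/h
Infusion rate = CL × Css = 4.757 × 28 = 133.2 mg/h

(a) 12200 mg; (b) 133 mg/h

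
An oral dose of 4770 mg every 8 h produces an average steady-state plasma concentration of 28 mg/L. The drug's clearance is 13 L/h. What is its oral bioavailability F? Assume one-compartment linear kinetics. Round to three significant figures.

0.610

F·D/τ = CL·Css at steady state → F = CL·Css·τ / D.
F = 13 × 28 × 8 / 4770 = 0.610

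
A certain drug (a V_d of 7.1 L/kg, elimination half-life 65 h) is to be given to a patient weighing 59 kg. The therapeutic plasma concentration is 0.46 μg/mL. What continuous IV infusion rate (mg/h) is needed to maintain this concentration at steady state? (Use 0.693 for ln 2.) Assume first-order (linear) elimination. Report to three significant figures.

Total Vd = 7.1 × 59 = 418.9 L
CL = 0.693 × Vd / t½ = 0.693 × 418.9 / 65 = 4.466 L/h
Infusion rate = CL × Css = 4.466 × 0.46 = 2.054 mg/h

2.05 mg/h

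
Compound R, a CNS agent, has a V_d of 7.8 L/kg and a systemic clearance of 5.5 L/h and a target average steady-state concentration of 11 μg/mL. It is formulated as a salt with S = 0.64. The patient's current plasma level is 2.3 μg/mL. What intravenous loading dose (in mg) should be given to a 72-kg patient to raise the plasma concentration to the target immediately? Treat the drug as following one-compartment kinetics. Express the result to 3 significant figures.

7630 mg

Vd(total) = 72 kg × 7.8 L/kg = 561.6 L
Concentration deficit ΔC = 11 − 2.3 = 8.700 mg/L
LD = Vd × ΔC / S = 561.6 × 8.700 / 0.64 = 7634 mg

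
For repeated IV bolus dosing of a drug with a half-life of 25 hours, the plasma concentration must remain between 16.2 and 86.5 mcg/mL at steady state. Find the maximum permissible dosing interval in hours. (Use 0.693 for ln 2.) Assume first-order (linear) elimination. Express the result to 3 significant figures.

k = 0.693 / t½ = 0.693 / 25 = 0.02772 h⁻¹
Between IV bolus doses, concentration decays as C = C₀·e^(−kτ), so C_peak/C_trough = e^(kτ).
τ_max = ln(C_peak/C_trough) / k = ln(86.5/16.2) / 0.02772 = 1.675 / 0.02772 = 60.43 h

60.4 h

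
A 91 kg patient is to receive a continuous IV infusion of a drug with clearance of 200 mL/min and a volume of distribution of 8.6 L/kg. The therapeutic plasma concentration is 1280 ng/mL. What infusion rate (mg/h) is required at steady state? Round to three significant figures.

15.4 mg/h

CL = 200 mL/min × 60/1000 = 12.00 L/h
C = 1280 ng/mL = 1.280 mg/L
Maintenance depends on clearance, not Vd — rate in must match rate out.
R₀ = 12.00 × 1.28 = 15.36 mg/h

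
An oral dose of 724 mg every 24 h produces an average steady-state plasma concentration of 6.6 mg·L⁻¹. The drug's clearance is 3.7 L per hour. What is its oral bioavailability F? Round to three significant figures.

0.810

F·D/τ = CL·Css at steady state → F = CL·Css·τ / D.
F = 3.7 × 6.6 × 24 / 724 = 0.810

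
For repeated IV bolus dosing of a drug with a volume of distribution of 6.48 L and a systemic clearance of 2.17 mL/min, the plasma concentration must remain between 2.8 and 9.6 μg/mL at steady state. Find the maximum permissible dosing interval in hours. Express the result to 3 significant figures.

CL = 2.17 mL/min = 2.17 × 0.06 = 0.1302 L/h
k = CL / Vd = 0.1302 / 6.480 = 0.02009 h⁻¹
Between IV bolus doses, concentration decays as C = C₀·e^(−kτ), so C_peak/C_trough = e^(kτ).
τ_max = ln(C_peak/C_trough) / k = ln(9.6/2.8) / 0.02009 = 1.232 / 0.02009 = 61.32 h

61.3 h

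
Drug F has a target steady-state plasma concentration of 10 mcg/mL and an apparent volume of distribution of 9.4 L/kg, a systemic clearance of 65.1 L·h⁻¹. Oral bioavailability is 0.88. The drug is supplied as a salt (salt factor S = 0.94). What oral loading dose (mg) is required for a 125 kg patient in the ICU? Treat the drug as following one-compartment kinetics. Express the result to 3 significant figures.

Vd(total) = 125 kg × 9.4 L/kg = 1175 L
The loading dose fills Vd to the target concentration; clearance is irrelevant here.
LD = Vd × C / F / S = 1175 × 10.00 / 0.88 / 0.94 = 14200 mg

14200 mg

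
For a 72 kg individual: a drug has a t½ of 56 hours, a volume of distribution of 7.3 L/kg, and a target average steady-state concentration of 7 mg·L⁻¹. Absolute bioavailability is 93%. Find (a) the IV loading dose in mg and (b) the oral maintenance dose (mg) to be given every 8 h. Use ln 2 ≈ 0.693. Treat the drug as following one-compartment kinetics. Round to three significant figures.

Vd = 7.3 L/kg × 72 kg = 525.6 L
LD = Vd × C = 525.6 × 7 = 3679 mg
CL = 0.693 × Vd / t½ = 0.693 × 525.6 / 56 = 6.504 L/h
D = CL × Css × τ / F = 6.504 × 7 × 8 / 0.93 = 391.6 mg

(a) 3680 mg; (b) 392 mg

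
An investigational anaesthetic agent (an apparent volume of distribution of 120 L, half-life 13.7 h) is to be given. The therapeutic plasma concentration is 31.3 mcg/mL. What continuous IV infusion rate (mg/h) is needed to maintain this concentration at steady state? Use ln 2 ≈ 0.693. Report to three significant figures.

190 mg/h

k = 0.693/13.7 = 0.05058 h⁻¹, so CL = k·Vd = 0.05058 × 120.0 = 6.070 L/h
Infusion rate = CL × Css = 6.070 × 31.3 = 190.0 mg/h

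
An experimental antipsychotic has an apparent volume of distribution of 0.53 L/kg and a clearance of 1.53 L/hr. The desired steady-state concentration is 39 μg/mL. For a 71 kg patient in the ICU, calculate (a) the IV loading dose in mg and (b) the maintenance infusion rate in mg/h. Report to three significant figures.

Total Vd = 0.53 × 71 = 37.63 L
LD = Vd · C_target = 37.63 × 39 = 1468 mg
Infusion rate = 1.530 L/h × 39 mg/L = 59.67 mg/h

(a) 1470 mg; (b) 59.7 mg/h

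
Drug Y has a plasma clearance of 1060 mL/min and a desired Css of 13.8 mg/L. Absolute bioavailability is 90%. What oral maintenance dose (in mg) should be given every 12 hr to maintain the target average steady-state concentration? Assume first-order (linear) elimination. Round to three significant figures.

CL = 1060 mL/min = 1060 × 0.06 = 63.60 L/h
At steady state, dose per interval replaces the amount cleared in that interval: F·D/τ = CL·Css.
D = CL × Css × τ / F = 63.60 × 13.8 × 12 / 0.9 = 11700 mg

11700 mg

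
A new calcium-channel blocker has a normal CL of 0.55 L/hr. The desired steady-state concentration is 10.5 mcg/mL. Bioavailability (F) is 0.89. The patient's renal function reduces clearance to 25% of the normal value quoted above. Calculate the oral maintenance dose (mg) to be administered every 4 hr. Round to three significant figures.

Patient clearance = 0.25 × 0.5500 = 0.1375 L/h
D = CL × Css × τ / F = 0.1375 × 10.5 × 4 / 0.89 = 6.489 mg

6.49 mg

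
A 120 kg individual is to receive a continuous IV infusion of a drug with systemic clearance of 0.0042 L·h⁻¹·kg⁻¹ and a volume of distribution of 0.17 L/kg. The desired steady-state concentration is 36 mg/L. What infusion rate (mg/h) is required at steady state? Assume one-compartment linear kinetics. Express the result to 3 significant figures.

CL = 0.0042 L·h⁻¹·kg⁻¹ × 120 kg = 0.5040 L/h
R₀ = 0.5040 × 36 = 18.14 mg/h

18.1 mg/h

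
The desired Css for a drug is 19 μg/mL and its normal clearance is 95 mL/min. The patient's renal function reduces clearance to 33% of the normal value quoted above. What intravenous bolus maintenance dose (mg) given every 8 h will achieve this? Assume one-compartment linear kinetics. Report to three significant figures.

CL = 95 mL/min × 60/1000 = 5.700 L/h
Patient clearance = 0.33 × 5.700 = 1.881 L/h
D = CL × Css × τ = 1.881 × 19 × 8 = 285.9 mg

286 mg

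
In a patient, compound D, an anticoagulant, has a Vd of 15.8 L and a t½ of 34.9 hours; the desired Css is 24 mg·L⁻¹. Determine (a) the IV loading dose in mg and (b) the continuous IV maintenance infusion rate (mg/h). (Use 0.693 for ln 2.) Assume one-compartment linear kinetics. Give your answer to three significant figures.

(a) 379 mg; (b) 7.53 mg/h

LD = Vd × C = 15.80 × 24 = 379.2 mg
CL = 0.693 × Vd / t½ = 0.693 × 15.80 / 34.9 = 0.3137 L/h
Infusion rate = CL × Css = 0.3137 × 24 = 7.529 mg/h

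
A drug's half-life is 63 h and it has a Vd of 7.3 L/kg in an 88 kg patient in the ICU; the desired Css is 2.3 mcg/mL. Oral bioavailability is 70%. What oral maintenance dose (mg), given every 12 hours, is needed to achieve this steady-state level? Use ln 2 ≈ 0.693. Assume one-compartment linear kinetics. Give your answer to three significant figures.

Vd = 7.3 L/kg × 88 kg = 642.4 L
k = 0.693/63 = 0.01100 h⁻¹, so CL = k·Vd = 0.01100 × 642.4 = 7.066 L/h
D = CL × Css × τ / F = 7.066 × 2.3 × 12 / 0.7 = 278.6 mg

279 mg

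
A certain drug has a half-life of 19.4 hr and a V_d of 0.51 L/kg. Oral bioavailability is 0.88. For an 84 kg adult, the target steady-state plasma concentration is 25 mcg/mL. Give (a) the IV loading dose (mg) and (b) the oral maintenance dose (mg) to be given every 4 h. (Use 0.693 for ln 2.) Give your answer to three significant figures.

Total Vd = 0.51 × 84 = 42.84 L
LD = Vd × C = 42.84 × 25 = 1071 mg
CL = 0.693 × Vd / t½ = 0.693 × 42.84 / 19.4 = 1.530 L/h
D = CL × Css × τ / F = 1.530 × 25 × 4 / 0.88 = 173.9 mg

(a) 1070 mg; (b) 174 mg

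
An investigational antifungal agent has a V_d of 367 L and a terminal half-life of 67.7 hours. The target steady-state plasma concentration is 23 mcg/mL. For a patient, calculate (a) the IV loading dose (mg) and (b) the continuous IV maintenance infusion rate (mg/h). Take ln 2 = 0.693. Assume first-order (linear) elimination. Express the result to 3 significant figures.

(a) 8440 mg; (b) 86.4 mg/h

LD = Vd × C = 367.0 × 23 = 8441 mg
CL = 0.693 × Vd / t½ = 0.693 × 367.0 / 67.7 = 3.757 L/h
Infusion rate = CL × Css = 3.757 × 23 = 86.41 mg/h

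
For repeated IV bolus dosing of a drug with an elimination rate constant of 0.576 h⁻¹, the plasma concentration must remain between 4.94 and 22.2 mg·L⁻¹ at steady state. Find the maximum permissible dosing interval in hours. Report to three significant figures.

2.61 h

Between IV bolus doses, concentration decays as C = C₀·e^(−kτ), so C_peak/C_trough = e^(kτ).
τ_max = ln(C_peak/C_trough) / k = ln(22.2/4.94) / 0.5760 = 1.503 / 0.5760 = 2.609 h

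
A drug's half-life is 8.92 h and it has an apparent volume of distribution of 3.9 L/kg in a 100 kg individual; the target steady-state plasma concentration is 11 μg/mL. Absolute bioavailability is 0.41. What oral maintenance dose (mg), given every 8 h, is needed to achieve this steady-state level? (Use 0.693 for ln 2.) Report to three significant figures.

Vd = 3.9 L/kg × 100 kg = 390.0 L
CL = ln 2 · Vd / t½ = 0.693 × 390.0 / 8.92 = 30.30 L/h
D = CL × Css × τ / F = 30.30 × 11 × 8 / 0.41 = 6503 mg

6500 mg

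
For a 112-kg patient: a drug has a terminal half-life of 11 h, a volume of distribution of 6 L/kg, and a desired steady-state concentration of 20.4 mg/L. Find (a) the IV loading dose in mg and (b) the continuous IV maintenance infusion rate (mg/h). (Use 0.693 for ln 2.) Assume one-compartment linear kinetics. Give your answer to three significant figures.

Vd = 6 L/kg × 112 kg = 672.0 L
LD = Vd × C = 672.0 × 20.4 = 13710 mg
CL = 0.693 × Vd / t½ = 0.693 × 672.0 / 11 = 42.34 L/h
Infusion rate = CL × Css = 42.34 × 20.4 = 863.7 mg/h

(a) 13700 mg; (b) 864 mg/h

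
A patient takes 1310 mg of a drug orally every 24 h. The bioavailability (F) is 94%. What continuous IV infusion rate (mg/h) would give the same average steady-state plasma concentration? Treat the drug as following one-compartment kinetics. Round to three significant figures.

Equivalent systemic input: infusion rate = F·D/τ.
Rate = 0.94 × 1310 / 24 = 51.31 mg/h

51.3 mg/h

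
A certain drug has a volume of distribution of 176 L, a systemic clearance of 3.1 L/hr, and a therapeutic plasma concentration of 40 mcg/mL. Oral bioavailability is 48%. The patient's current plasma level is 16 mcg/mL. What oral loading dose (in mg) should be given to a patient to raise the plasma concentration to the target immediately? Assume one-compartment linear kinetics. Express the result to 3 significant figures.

Concentration deficit ΔC = 40 − 16 = 24.00 mg/L
LD = Vd × ΔC / F = 176.0 × 24.00 / 0.48 = 8800 mg

8800 mg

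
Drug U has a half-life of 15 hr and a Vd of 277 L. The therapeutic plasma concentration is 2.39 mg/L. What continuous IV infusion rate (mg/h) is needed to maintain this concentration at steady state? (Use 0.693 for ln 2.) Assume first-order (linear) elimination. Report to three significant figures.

30.6 mg/h

CL = ln 2 · Vd / t½ = 0.693 × 277.0 / 15 = 12.80 L/h
Infusion rate = CL × Css = 12.80 × 2.39 = 30.59 mg/h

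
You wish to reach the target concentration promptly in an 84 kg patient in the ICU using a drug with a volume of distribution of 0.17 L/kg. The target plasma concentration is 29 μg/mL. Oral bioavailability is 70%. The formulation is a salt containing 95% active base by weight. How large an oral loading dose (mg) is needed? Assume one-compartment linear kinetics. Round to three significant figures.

623 mg

Total Vd = 0.17 × 84 = 14.28 L
The loading dose fills Vd to the target concentration.
LD = Vd × C / F / S = 14.28 × 29.00 / 0.7 / 0.95 = 622.7 mg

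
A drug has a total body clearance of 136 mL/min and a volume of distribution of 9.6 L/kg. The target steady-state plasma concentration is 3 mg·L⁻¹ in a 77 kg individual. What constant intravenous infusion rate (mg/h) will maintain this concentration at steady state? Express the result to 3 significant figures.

CL = 136 mL/min = 136 × 0.06 = 8.160 L/h
Rate = CL × Css = 8.160 × 3 = 24.48 mg/h

24.5 mg/h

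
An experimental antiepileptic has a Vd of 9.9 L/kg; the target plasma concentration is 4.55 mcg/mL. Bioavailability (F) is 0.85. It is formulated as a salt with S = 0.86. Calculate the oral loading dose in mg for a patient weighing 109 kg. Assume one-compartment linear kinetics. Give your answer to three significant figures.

6720 mg

Total Vd = 9.9 × 109 = 1079 L
LD = Vd × C / F / S = 1079 × 4.550 / 0.85 / 0.86 = 6716 mg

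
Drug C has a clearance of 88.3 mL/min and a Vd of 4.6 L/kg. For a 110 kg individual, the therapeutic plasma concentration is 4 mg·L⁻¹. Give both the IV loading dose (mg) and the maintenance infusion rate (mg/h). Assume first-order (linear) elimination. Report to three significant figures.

Total Vd = 4.6 × 110 = 506.0 L
LD = Vd · C_target = 506.0 × 4 = 2024 mg
CL = 88.3 mL/min = 88.3 × 0.06 = 5.298 L/h
Maintenance: replace elimination → rate = CL × Css = 5.298 × 4 = 21.19 mg/h

(a) 2020 mg; (b) 21.2 mg/h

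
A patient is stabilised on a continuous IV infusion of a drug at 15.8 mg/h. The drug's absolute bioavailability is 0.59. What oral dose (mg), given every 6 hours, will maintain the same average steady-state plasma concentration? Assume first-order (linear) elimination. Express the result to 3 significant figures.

161 mg

To maintain the same Css, the systemic dosing rate must be unchanged: F·D/τ = infusion rate.
D = rate × τ / F = 15.8 × 6 / 0.59 = 160.7 mg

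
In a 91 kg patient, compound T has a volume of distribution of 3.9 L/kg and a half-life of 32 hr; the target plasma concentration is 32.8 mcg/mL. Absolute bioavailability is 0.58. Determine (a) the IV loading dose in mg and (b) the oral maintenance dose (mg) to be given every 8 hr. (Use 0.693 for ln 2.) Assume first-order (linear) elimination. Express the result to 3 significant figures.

(a) 11600 mg; (b) 3480 mg

Vd(total) = 91 kg × 3.9 L/kg = 354.9 L
LD = Vd × C = 354.9 × 32.8 = 11640 mg
CL = 0.693 × Vd / t½ = 0.693 × 354.9 / 32 = 7.686 L/h
D = CL × Css × τ / F = 7.686 × 32.8 × 8 / 0.58 = 3477 mg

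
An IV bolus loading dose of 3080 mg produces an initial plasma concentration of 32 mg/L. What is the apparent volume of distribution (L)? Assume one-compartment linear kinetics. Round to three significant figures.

96.3 L

Immediately after an IV bolus, C₀ = Dose / Vd, so Vd = Dose / C₀.
Vd = 3080 / 32 = 96.25 L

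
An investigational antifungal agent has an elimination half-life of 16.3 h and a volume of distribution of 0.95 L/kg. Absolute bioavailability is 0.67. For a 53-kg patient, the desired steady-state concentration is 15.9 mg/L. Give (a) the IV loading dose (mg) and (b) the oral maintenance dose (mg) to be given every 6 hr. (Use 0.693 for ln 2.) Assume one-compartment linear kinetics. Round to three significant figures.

Total Vd = 0.95 × 53 = 50.35 L
LD = Vd × C = 50.35 × 15.9 = 800.6 mg
CL = 0.693 × Vd / t½ = 0.693 × 50.35 / 16.3 = 2.141 L/h
D = CL × Css × τ / F = 2.141 × 15.9 × 6 / 0.67 = 304.9 mg

(a) 801 mg; (b) 305 mg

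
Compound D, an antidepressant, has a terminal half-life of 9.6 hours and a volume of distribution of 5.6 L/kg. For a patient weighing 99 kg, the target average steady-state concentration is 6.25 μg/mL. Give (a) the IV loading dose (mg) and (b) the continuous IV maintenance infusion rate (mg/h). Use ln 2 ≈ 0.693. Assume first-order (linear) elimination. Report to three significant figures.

Vd(total) = 99 kg × 5.6 L/kg = 554.4 L
LD = Vd × C = 554.4 × 6.25 = 3465 mg
CL = 0.693 × Vd / t½ = 0.693 × 554.4 / 9.6 = 40.02 L/h
Infusion rate = CL × Css = 40.02 × 6.25 = 250.1 mg/h

(a) 3470 mg; (b) 250 mg/h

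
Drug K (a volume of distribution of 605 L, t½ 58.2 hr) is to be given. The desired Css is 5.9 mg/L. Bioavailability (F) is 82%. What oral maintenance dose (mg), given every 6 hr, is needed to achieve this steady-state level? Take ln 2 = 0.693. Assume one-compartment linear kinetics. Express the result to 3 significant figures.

k = 0.693/58.2 = 0.01191 h⁻¹, so CL = k·Vd = 0.01191 × 605.0 = 7.206 L/h
D = CL × Css × τ / F = 7.206 × 5.9 × 6 / 0.82 = 311.1 mg

311 mg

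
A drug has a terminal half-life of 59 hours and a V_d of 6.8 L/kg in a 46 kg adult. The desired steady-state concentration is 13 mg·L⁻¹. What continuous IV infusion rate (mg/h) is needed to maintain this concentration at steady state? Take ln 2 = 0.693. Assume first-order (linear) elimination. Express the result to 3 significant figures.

47.8 mg/h

Vd = 6.8 L/kg × 46 kg = 312.8 L
CL = ln 2 · Vd / t½ = 0.693 × 312.8 / 59 = 3.674 L/h
Infusion rate = CL × Css = 3.674 × 13 = 47.76 mg/h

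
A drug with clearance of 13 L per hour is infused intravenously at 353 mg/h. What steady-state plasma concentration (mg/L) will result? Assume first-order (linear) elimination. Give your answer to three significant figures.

Css = rate / CL = 353 / 13.00 = 27.15 mg/L

27.2 mg/L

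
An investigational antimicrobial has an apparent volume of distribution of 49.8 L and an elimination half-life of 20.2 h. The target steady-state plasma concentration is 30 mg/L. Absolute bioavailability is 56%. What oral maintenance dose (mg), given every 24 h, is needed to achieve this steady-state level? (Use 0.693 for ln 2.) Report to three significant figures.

2200 mg

k = 0.693/20.2 = 0.03431 h⁻¹, so CL = k·Vd = 0.03431 × 49.80 = 1.709 L/h
D = CL × Css × τ / F = 1.709 × 30 × 24 / 0.56 = 2197 mg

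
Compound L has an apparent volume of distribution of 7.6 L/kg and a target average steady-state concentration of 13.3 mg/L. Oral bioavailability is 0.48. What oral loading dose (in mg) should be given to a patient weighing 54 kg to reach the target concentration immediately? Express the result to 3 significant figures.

Vd(total) = 54 kg × 7.6 L/kg = 410.4 L
LD = Vd × C / F = 410.4 × 13.30 / 0.48 = 11370 mg

11400 mg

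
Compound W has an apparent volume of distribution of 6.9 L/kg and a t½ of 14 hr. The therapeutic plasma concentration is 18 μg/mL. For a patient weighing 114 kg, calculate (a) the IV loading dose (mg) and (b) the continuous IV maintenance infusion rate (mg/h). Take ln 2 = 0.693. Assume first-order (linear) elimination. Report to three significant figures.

Total Vd = 6.9 × 114 = 786.6 L
LD = Vd × C = 786.6 × 18 = 14160 mg
CL = 0.693 × Vd / t½ = 0.693 × 786.6 / 14 = 38.94 L/h
Infusion rate = CL × Css = 38.94 × 18 = 700.9 mg/h

(a) 14200 mg; (b) 701 mg/h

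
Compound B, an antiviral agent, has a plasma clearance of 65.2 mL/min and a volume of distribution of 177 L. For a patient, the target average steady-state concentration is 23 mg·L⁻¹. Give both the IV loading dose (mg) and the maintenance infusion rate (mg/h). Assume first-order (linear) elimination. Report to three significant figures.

(a) 4070 mg; (b) 90.0 mg/h

Loading dose = Vd × C = 177.0 × 23 = 4071 mg
CL = 65.2 mL/min × 60/1000 = 3.912 L/h
Maintenance: replace elimination → rate = CL × Css = 3.912 × 23 = 89.98 mg/h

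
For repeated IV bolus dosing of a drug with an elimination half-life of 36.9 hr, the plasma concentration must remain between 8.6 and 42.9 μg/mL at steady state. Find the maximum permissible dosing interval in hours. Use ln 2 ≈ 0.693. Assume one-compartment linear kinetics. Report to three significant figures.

k = 0.693 / t½ = 0.693 / 36.9 = 0.01878 h⁻¹
Between IV bolus doses, concentration decays as C = C₀·e^(−kτ), so C_peak/C_trough = e^(kτ).
τ_max = ln(C_peak/C_trough) / k = ln(42.9/8.6) / 0.01878 = 1.607 / 0.01878 = 85.57 h

85.6 h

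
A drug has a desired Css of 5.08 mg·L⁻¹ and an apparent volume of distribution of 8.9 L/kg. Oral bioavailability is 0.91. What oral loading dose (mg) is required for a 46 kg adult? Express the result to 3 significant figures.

Vd(total) = 46 kg × 8.9 L/kg = 409.4 L
The loading dose fills Vd to the target concentration.
LD = Vd × C / F = 409.4 × 5.080 / 0.91 = 2285 mg

2290 mg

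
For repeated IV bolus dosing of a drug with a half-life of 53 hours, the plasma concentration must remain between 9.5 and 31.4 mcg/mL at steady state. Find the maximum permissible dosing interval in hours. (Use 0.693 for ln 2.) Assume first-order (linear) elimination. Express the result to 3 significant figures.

91.4 h

k = 0.693 / t½ = 0.693 / 53 = 0.01308 h⁻¹
Between IV bolus doses, concentration decays as C = C₀·e^(−kτ), so C_peak/C_trough = e^(kτ).
τ_max = ln(C_peak/C_trough) / k = ln(31.4/9.5) / 0.01308 = 1.196 / 0.01308 = 91.44 h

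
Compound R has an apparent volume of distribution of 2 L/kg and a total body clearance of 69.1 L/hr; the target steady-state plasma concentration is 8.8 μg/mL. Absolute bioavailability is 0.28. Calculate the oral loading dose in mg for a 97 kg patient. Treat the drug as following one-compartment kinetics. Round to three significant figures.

Vd = 2 L/kg × 97 kg = 194.0 L
LD is governed by Vd — clearance does not enter the loading-dose calculation.
LD = Vd × C / F = 194.0 × 8.800 / 0.28 = 6097 mg

6100 mg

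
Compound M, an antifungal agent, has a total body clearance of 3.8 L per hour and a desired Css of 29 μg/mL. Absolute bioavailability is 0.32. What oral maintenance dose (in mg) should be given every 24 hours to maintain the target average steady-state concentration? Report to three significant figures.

D = CL × Css × τ / F = 3.800 × 29 × 24 / 0.32 = 8265 mg

8270 mg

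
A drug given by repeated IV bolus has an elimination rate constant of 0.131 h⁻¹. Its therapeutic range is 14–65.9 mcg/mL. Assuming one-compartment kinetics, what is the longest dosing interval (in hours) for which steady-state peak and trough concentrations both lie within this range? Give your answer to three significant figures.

Between IV bolus doses, concentration decays as C = C₀·e^(−kτ), so C_peak/C_trough = e^(kτ).
τ_max = ln(C_peak/C_trough) / k = ln(65.9/14) / 0.1310 = 1.549 / 0.1310 = 11.82 h

11.8 h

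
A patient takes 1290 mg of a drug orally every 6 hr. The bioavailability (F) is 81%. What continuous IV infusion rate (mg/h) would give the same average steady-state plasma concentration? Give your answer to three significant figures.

174 mg/h

Equivalent systemic input: infusion rate = F·D/τ.
Rate = 0.81 × 1290 / 6 = 174.2 mg/h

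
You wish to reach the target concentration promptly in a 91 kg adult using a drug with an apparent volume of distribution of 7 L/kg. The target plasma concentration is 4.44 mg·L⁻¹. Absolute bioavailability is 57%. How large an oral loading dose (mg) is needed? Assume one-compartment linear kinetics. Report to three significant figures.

4960 mg

Vd = 7 L/kg × 91 kg = 637.0 L
The loading dose fills Vd to the target concentration.
LD = Vd × C / F = 637.0 × 4.440 / 0.57 = 4962 mg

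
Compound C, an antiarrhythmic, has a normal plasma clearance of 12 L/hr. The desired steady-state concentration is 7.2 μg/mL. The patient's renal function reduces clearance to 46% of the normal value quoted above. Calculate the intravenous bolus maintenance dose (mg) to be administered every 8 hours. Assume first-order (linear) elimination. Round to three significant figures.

318 mg

Patient clearance = 0.46 × 12.00 = 5.520 L/h
D = CL × Css × τ = 5.520 × 7.2 × 8 = 318.0 mg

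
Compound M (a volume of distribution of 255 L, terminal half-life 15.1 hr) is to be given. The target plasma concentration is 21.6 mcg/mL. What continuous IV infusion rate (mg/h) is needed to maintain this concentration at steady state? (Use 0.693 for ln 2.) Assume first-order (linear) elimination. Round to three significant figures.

CL = ln 2 · Vd / t½ = 0.693 × 255.0 / 15.1 = 11.70 L/h
Infusion rate = CL × Css = 11.70 × 21.6 = 252.7 mg/h

253 mg/h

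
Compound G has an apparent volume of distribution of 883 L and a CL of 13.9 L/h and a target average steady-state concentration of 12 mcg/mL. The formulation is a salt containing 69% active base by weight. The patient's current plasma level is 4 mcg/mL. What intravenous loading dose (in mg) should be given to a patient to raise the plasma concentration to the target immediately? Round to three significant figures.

The loading dose fills Vd to the target concentration; clearance is irrelevant here.
Concentration deficit ΔC = 12 − 4 = 8.000 mg/L
LD = Vd × ΔC / S = 883.0 × 8.000 / 0.69 = 10240 mg

10200 mg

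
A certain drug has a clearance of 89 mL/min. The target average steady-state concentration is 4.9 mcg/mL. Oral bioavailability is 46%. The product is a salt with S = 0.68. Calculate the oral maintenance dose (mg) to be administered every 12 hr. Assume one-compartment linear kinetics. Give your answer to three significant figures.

CL = 89 mL/min × 60/1000 = 5.340 L/h
At steady state, dose per interval replaces the amount cleared in that interval: F·S·D/τ = CL·Css.
D = CL × Css × τ / F / S = 5.340 × 4.9 × 12 / 0.46 / 0.68 = 1004 mg

1000 mg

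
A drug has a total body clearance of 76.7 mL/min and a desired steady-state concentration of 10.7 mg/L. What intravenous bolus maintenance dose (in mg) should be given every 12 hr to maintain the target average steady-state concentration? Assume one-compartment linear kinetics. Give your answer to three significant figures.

591 mg

CL = 76.7 mL/min = 76.7 × 0.06 = 4.602 L/h
At steady state, dose per interval replaces the amount cleared in that interval: D/τ = CL·Css.
D = CL × Css × τ = 4.602 × 10.7 × 12 = 590.9 mg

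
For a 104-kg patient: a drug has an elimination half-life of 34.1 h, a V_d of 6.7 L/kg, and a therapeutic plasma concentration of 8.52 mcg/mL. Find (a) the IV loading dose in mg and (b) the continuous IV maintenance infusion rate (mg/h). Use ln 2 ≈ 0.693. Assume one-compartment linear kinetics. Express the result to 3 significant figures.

(a) 5940 mg; (b) 121 mg/h

Vd(total) = 104 kg × 6.7 L/kg = 696.8 L
LD = Vd × C = 696.8 × 8.52 = 5937 mg
CL = 0.693 × Vd / t½ = 0.693 × 696.8 / 34.1 = 14.16 L/h
Infusion rate = CL × Css = 14.16 × 8.52 = 120.6 mg/h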